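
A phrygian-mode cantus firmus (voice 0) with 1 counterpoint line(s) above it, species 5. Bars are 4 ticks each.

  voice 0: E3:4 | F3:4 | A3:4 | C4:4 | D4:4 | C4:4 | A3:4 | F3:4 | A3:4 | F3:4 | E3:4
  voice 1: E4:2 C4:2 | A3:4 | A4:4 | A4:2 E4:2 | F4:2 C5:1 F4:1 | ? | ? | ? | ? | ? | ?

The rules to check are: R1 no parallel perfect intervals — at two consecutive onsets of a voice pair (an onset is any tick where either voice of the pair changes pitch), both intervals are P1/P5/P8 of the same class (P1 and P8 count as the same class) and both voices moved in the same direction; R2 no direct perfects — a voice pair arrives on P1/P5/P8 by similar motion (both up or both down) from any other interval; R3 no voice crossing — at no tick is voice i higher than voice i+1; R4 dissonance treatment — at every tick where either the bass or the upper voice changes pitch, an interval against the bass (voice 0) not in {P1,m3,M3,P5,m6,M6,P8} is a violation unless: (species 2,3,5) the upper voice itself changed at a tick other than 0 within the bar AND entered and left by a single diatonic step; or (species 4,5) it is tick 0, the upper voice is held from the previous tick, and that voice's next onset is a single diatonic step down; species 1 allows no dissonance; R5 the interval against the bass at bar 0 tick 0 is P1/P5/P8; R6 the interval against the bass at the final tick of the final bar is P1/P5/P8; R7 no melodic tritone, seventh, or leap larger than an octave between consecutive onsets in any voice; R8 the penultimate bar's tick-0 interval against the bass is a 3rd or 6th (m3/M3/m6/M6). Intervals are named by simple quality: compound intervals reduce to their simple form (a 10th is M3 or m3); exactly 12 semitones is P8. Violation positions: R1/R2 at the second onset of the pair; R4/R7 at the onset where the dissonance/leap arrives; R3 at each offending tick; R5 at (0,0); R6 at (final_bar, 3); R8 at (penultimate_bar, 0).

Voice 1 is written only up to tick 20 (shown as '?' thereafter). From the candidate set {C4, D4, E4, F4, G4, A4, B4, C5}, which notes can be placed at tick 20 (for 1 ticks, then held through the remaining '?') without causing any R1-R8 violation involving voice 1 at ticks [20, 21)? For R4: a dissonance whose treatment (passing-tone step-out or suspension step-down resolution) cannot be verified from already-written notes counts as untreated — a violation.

C4: violates R2
D4: violates R4
E4: legal
F4: violates R4
G4: legal
A4: legal
B4: violates R4,R7
C5: legal

{A4, C5, E4, G4}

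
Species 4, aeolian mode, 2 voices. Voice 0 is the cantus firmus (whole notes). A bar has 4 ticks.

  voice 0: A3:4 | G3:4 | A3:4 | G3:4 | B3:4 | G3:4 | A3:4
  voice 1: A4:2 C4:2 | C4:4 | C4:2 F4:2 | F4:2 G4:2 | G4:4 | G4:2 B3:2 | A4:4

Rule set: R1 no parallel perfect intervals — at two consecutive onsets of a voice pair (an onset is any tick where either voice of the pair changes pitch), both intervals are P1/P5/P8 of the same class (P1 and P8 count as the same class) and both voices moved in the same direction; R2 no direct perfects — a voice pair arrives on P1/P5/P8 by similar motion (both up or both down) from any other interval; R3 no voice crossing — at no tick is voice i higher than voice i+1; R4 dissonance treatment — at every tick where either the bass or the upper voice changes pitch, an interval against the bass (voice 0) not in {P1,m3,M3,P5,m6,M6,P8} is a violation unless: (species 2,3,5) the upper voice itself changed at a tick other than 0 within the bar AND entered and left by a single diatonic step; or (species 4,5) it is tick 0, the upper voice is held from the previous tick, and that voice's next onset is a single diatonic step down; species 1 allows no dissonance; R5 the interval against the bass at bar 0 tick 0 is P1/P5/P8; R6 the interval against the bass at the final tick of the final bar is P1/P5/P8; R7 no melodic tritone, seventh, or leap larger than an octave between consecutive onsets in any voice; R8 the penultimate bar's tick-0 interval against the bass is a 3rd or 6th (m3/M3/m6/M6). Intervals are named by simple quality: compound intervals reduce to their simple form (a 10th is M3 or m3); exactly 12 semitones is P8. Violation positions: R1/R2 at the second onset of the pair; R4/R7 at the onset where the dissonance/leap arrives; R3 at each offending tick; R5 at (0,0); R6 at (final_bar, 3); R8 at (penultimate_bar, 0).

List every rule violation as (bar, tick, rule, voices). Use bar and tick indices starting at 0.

bar 0: v0=A3 v1=A4 downbeat P8
bar 1: v0=G3 v1=C4 downbeat P4
bar 2: v0=A3 v1=C4 downbeat m3
bar 3: v0=G3 v1=F4 downbeat m7
bar 4: v0=B3 v1=G4 downbeat m6
bar 5: v0=G3 v1=G4 downbeat P8
bar 6: v0=A3 v1=A4 downbeat P8
  -> R4 @ bar 1 tick 0 v(0, 1): G3/C4 P4 untreated
  -> R4 @ bar 3 tick 0 v(0, 1): G3/F4 m7 untreated
  -> R8 @ bar 5 tick 0 v(0, 1): penult P8 not 3rd/6th
  -> R2 @ bar 6 tick 0 v(0, 1): G3/B3 M3 -> A3/A4 P8 similar
  -> R7 @ bar 6 tick 0 v(1,): B3->A4 leap 10st

(1, 0, R4, (0, 1))
(3, 0, R4, (0, 1))
(5, 0, R8, (0, 1))
(6, 0, R2, (0, 1))
(6, 0, R7, (1,))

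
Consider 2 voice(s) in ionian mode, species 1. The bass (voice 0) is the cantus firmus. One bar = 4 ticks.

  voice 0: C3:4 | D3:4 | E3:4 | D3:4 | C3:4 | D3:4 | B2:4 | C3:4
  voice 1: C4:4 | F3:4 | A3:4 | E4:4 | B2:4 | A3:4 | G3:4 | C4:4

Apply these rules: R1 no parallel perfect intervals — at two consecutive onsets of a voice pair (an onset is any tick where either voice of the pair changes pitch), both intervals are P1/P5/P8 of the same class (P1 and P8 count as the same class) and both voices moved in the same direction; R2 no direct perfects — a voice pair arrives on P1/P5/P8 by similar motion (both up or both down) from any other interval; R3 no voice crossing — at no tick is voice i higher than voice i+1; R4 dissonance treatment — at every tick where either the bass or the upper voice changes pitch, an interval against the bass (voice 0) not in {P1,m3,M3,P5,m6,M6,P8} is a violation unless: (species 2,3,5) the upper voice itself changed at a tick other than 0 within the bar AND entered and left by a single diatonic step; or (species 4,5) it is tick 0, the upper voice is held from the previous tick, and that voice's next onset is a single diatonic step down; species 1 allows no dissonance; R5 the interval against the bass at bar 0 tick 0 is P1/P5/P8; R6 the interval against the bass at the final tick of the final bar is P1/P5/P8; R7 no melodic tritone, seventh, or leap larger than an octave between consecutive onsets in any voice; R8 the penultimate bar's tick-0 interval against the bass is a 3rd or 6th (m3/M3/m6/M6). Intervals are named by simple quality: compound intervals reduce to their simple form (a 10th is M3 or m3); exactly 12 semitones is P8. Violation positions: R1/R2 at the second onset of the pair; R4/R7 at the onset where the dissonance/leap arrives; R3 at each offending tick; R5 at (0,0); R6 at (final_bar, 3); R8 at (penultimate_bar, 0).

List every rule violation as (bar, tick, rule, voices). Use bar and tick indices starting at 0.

(2, 0, R4, (0, 1))
(3, 0, R4, (0, 1))
(4, 0, R3, (0, 1))
(4, 0, R4, (0, 1))
(4, 0, R7, (1,))
(4, 1, R3, (0, 1))
(4, 2, R3, (0, 1))
(4, 3, R3, (0, 1))
(5, 0, R2, (0, 1))
(5, 0, R7, (1,))
(7, 0, R2, (0, 1))

bar 0: v0=C3 v1=C4 downbeat P8
bar 1: v0=D3 v1=F3 downbeat m3
bar 2: v0=E3 v1=A3 downbeat P4
bar 3: v0=D3 v1=E4 downbeat M2
bar 4: v0=C3 v1=B2 downbeat m2
bar 5: v0=D3 v1=A3 downbeat P5
bar 6: v0=B2 v1=G3 downbeat m6
bar 7: v0=C3 v1=C4 downbeat P8
  -> R4 @ bar 2 tick 0 v(0, 1): E3/A3 P4 untreated
  -> R4 @ bar 3 tick 0 v(0, 1): D3/E4 M2 untreated
  -> R3 @ bar 4 tick 0 v(0, 1): C3 above B2
  -> R4 @ bar 4 tick 0 v(0, 1): C3/B2 m2 untreated
  -> R7 @ bar 4 tick 0 v(1,): E4->B2 leap 17st
  -> R3 @ bar 4 tick 1 v(0, 1): C3 above B2
  -> R3 @ bar 4 tick 2 v(0, 1): C3 above B2
  -> R3 @ bar 4 tick 3 v(0, 1): C3 above B2
  -> R2 @ bar 5 tick 0 v(0, 1): C3/B2 m2 -> D3/A3 P5 similar
  -> R7 @ bar 5 tick 0 v(1,): B2->A3 leap 10st
  -> R2 @ bar 7 tick 0 v(0, 1): B2/G3 m6 -> C3/C4 P8 similar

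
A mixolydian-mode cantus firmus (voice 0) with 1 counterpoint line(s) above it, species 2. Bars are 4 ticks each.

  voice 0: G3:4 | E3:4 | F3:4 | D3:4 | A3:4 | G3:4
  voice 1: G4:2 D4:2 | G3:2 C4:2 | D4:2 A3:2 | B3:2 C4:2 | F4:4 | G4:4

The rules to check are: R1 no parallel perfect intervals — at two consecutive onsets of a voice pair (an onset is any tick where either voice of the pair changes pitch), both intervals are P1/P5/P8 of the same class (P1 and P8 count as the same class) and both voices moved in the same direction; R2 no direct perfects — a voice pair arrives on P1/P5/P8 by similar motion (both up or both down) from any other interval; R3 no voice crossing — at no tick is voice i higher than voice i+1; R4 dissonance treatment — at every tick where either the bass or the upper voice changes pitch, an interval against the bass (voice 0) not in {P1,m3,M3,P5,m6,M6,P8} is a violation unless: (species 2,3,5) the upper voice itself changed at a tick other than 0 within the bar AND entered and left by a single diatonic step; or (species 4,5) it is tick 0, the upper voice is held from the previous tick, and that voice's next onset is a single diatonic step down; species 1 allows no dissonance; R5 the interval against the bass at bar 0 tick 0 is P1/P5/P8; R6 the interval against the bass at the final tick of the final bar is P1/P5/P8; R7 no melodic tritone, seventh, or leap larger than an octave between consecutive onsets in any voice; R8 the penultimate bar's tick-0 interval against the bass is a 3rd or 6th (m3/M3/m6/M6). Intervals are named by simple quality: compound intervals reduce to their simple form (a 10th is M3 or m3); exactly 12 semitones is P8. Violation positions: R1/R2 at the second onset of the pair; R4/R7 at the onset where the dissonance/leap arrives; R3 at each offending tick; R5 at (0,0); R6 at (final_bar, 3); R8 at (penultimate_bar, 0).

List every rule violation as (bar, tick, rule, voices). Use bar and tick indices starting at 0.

(3, 2, R4, (0, 1))

bar 0: v0=G3 v1=G4 downbeat P8
bar 1: v0=E3 v1=G3 downbeat m3
bar 2: v0=F3 v1=D4 downbeat M6
bar 3: v0=D3 v1=B3 downbeat M6
bar 4: v0=A3 v1=F4 downbeat m6
bar 5: v0=G3 v1=G4 downbeat P8
  -> R4 @ bar 3 tick 2 v(0, 1): D3/C4 m7 untreated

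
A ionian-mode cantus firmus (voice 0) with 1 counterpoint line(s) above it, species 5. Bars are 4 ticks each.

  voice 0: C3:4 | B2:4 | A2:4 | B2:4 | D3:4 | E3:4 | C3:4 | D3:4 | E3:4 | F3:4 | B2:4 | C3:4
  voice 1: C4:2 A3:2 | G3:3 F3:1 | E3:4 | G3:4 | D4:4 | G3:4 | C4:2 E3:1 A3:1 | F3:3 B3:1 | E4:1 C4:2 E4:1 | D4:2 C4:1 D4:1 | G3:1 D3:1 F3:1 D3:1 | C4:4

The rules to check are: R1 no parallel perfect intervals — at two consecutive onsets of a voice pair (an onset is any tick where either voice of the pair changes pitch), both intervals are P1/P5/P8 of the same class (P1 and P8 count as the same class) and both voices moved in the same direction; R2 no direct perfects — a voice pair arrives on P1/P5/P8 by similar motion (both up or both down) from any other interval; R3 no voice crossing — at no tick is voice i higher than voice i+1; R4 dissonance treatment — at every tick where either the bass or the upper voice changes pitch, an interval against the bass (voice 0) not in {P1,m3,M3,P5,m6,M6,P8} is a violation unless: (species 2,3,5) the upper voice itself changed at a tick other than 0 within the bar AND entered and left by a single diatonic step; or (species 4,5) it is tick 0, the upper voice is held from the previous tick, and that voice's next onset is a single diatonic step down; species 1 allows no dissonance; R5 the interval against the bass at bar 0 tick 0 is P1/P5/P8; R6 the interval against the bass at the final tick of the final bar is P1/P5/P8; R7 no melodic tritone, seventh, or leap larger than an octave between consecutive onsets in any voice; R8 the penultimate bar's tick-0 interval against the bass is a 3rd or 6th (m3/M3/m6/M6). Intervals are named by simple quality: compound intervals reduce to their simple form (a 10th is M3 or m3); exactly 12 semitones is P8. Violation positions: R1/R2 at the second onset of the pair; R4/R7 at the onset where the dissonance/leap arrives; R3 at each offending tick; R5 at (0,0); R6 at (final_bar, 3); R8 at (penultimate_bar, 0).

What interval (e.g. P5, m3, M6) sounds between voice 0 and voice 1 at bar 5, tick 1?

m3

voice 0=E3 voice 1=G3 -> m3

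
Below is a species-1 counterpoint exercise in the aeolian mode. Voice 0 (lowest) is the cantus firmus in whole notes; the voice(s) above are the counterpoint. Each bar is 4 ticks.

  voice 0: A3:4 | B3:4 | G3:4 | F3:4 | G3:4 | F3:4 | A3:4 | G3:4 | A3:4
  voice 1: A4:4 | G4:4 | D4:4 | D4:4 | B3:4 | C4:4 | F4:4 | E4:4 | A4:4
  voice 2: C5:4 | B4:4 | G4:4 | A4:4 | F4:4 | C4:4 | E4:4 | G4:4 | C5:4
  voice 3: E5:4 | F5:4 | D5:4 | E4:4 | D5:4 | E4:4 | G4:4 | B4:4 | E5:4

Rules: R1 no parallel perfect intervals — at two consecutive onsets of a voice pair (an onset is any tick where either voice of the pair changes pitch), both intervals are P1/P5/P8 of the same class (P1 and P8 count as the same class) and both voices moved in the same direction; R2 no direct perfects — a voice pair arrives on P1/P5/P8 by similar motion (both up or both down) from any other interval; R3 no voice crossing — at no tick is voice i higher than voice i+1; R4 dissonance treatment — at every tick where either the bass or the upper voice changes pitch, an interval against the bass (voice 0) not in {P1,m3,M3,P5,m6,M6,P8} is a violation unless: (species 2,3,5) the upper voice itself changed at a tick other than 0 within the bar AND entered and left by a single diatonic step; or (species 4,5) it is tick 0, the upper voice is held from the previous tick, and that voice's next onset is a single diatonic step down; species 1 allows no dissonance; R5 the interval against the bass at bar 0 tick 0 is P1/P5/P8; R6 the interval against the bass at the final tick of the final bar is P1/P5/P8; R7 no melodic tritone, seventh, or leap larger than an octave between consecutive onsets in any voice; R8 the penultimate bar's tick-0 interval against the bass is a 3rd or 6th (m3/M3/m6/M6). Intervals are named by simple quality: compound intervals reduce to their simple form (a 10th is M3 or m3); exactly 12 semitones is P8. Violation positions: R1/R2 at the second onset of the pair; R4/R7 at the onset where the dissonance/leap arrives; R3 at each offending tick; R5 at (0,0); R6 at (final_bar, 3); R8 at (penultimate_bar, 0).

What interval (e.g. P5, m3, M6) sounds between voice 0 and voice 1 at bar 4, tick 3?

M3

voice 0=G3 voice 1=B3 -> M3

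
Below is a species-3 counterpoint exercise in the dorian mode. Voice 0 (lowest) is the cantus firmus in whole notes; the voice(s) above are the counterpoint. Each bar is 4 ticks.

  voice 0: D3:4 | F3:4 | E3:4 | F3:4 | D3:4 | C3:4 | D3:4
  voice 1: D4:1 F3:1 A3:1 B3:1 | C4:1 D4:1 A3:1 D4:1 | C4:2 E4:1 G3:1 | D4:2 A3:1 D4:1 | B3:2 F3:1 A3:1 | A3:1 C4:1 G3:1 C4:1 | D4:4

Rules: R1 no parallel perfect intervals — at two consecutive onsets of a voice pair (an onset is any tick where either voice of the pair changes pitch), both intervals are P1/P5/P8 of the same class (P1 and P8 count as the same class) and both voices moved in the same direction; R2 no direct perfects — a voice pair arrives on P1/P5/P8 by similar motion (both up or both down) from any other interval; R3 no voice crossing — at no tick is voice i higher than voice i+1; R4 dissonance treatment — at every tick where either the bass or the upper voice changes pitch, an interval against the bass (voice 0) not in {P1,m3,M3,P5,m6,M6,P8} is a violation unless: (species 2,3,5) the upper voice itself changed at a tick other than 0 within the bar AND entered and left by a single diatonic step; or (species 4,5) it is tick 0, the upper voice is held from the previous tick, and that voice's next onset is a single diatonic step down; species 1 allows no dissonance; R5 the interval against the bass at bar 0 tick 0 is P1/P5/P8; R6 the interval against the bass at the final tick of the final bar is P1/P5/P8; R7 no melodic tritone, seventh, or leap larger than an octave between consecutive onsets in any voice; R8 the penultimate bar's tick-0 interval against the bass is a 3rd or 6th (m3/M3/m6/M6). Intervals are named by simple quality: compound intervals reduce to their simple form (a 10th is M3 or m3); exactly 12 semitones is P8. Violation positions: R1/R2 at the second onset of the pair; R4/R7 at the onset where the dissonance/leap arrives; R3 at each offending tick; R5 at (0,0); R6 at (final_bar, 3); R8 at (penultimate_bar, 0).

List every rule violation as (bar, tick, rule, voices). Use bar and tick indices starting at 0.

bar 0: v0=D3 v1=D4 downbeat P8
bar 1: v0=F3 v1=C4 downbeat P5
bar 2: v0=E3 v1=C4 downbeat m6
bar 3: v0=F3 v1=D4 downbeat M6
bar 4: v0=D3 v1=B3 downbeat M6
bar 5: v0=C3 v1=A3 downbeat M6
bar 6: v0=D3 v1=D4 downbeat P8
  -> R2 @ bar 1 tick 0 v(0, 1): D3/B3 M6 -> F3/C4 P5 similar
  -> R7 @ bar 4 tick 2 v(1,): B3->F3 leap 6st
  -> R1 @ bar 6 tick 0 v(0, 1): C3/C4 P8 -> D3/D4 P8 similar

(1, 0, R2, (0, 1))
(4, 2, R7, (1,))
(6, 0, R1, (0, 1))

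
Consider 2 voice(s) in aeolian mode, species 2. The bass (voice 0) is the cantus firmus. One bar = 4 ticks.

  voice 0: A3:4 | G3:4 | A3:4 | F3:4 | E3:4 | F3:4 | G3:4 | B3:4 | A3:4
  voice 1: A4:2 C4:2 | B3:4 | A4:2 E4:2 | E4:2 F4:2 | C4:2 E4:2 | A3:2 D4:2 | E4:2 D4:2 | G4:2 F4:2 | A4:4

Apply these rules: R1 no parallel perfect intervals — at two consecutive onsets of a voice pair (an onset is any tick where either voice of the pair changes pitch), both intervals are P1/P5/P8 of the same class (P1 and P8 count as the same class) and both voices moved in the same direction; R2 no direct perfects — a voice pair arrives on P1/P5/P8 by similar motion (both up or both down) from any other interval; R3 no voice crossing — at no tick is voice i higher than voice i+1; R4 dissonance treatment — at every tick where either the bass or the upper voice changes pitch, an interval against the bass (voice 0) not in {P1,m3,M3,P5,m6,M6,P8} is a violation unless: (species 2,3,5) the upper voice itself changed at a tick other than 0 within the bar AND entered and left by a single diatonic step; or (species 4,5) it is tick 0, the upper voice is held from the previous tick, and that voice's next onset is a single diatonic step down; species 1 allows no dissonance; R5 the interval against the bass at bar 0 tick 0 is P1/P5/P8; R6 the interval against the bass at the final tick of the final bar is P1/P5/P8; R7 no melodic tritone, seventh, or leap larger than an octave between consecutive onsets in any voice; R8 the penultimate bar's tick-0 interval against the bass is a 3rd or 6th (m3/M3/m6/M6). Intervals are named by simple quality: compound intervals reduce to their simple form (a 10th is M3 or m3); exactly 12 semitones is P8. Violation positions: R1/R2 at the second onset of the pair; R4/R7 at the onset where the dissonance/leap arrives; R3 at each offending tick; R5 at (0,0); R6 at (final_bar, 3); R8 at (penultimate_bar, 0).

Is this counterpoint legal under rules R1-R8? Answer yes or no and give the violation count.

bar 0: v0=A3 v1=A4 (P8)
bar 1: v0=G3 v1=B3 (M3)
bar 2: v0=A3 v1=A4 (P8)
bar 3: v0=F3 v1=E4 (M7)
bar 4: v0=E3 v1=C4 (m6)
bar 5: v0=F3 v1=A3 (M3)
bar 6: v0=G3 v1=E4 (M6)
bar 7: v0=B3 v1=G4 (m6)
bar 8: v0=A3 v1=A4 (P8)
  R2 @ bar2.0: G3/B3 M3 -> A3/A4 P8 similar
  R7 @ bar2.0: B3->A4 leap 10st
  R4 @ bar3.0: F3/E4 M7 untreated
  R4 @ bar7.2: B3/F4 TT untreated

No (4 violations)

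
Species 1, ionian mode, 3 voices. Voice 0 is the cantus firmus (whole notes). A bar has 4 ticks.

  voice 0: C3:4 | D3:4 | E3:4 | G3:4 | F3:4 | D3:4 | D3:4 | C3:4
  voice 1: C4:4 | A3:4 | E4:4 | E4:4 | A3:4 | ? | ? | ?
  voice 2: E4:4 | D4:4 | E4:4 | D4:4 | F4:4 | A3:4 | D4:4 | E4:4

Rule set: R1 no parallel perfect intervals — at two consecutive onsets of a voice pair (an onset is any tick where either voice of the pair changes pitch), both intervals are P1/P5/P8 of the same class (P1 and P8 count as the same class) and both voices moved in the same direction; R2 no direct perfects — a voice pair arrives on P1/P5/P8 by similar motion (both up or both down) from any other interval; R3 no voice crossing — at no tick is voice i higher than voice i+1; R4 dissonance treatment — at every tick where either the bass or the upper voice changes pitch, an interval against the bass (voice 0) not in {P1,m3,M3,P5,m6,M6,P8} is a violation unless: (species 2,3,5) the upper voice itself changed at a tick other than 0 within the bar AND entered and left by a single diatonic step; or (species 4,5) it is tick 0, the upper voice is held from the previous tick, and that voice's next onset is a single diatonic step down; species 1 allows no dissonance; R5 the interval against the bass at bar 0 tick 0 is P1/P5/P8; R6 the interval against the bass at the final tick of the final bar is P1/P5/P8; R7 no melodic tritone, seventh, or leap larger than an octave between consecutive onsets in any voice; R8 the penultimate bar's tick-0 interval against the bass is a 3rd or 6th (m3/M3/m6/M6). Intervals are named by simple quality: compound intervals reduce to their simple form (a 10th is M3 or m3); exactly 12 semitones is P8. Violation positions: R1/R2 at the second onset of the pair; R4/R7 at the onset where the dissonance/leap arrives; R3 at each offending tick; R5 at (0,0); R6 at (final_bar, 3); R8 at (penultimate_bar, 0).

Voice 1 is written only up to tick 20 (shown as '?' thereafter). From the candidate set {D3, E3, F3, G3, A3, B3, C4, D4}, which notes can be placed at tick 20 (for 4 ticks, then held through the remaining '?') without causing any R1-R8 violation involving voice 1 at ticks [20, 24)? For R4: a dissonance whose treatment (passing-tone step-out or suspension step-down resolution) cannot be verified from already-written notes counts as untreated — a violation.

D3: violates R2
E3: violates R4
F3: legal
G3: violates R4
A3: legal
B3: violates R3
C4: violates R3,R4
D4: violates R3

{A3, F3}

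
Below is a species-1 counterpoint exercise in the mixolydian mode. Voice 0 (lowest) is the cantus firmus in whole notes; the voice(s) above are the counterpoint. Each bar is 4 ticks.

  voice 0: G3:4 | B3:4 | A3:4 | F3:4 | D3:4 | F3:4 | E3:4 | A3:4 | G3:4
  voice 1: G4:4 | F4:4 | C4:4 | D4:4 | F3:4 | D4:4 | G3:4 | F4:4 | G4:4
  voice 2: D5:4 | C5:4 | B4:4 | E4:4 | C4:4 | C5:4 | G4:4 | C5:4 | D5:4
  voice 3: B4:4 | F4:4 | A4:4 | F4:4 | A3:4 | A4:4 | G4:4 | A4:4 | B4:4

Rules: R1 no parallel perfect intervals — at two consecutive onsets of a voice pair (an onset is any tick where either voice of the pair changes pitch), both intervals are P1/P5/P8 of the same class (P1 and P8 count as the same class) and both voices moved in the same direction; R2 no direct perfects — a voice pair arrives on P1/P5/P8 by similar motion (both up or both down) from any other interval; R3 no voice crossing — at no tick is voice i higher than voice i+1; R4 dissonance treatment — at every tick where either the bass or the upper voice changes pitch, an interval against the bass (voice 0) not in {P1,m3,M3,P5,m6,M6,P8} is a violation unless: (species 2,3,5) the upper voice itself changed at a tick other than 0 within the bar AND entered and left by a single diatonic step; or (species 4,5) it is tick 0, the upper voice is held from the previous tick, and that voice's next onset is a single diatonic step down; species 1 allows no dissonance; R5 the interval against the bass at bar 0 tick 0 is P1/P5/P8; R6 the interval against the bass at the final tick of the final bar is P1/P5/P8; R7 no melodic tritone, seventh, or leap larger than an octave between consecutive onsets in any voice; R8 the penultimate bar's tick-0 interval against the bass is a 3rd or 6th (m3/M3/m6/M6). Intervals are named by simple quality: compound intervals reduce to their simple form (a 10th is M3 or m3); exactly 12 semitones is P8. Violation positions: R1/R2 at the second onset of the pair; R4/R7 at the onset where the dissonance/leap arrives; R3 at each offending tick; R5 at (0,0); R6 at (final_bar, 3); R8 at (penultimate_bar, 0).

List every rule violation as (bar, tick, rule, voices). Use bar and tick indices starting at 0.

(0, 0, R3, (2, 3))
(0, 0, R5, (0, 3))
(0, 1, R3, (2, 3))
(0, 2, R3, (2, 3))
(0, 3, R3, (2, 3))
(1, 0, R1, (1, 2))
(1, 0, R2, (1, 3))
(1, 0, R2, (2, 3))
(1, 0, R3, (2, 3))
(1, 0, R4, (0, 1))
(1, 0, R4, (0, 2))
(1, 0, R4, (0, 3))
(1, 0, R7, (3,))
(1, 1, R3, (2, 3))
(1, 2, R3, (2, 3))
(1, 3, R3, (2, 3))
(2, 0, R3, (2, 3))
(2, 0, R4, (0, 2))
(2, 1, R3, (2, 3))
(2, 2, R3, (2, 3))
(2, 3, R3, (2, 3))
(3, 0, R1, (0, 3))
(3, 0, R4, (0, 2))
(4, 0, R2, (0, 3))
(4, 0, R2, (1, 2))
(4, 0, R3, (2, 3))
(4, 0, R4, (0, 2))
(4, 1, R3, (2, 3))
(4, 2, R3, (2, 3))
(4, 3, R3, (2, 3))
(5, 0, R2, (0, 2))
(5, 0, R2, (1, 3))
(5, 0, R3, (2, 3))
(5, 1, R3, (2, 3))
(5, 2, R3, (2, 3))
(5, 3, R3, (2, 3))
(6, 0, R2, (1, 2))
(6, 0, R2, (1, 3))
(6, 0, R2, (2, 3))
(7, 0, R2, (0, 3))
(7, 0, R2, (1, 2))
(7, 0, R3, (2, 3))
(7, 0, R7, (1,))
(7, 0, R8, (0, 3))
(7, 1, R3, (2, 3))
(7, 2, R3, (2, 3))
(7, 3, R3, (2, 3))
(8, 0, R1, (1, 2))
(8, 0, R3, (2, 3))
(8, 1, R3, (2, 3))
(8, 2, R3, (2, 3))
(8, 3, R3, (2, 3))
(8, 3, R6, (0, 3))

bar 0: v0=G3 v1=G4 v2=D5 v3=B4 downbeat M3
bar 1: v0=B3 v1=F4 v2=C5 v3=F4 downbeat TT
bar 2: v0=A3 v1=C4 v2=B4 v3=A4 downbeat P8
bar 3: v0=F3 v1=D4 v2=E4 v3=F4 downbeat P8
bar 4: v0=D3 v1=F3 v2=C4 v3=A3 downbeat P5
bar 5: v0=F3 v1=D4 v2=C5 v3=A4 downbeat M3
bar 6: v0=E3 v1=G3 v2=G4 v3=G4 downbeat m3
bar 7: v0=A3 v1=F4 v2=C5 v3=A4 downbeat P8
bar 8: v0=G3 v1=G4 v2=D5 v3=B4 downbeat M3
  -> R3 @ bar 0 tick 0 v(2, 3): D5 above B4
  -> R5 @ bar 0 tick 0 v(0, 3): opens on M3
  -> R3 @ bar 0 tick 1 v(2, 3): D5 above B4
  -> R3 @ bar 0 tick 2 v(2, 3): D5 above B4
  -> R3 @ bar 0 tick 3 v(2, 3): D5 above B4
  -> R1 @ bar 1 tick 0 v(1, 2): G4/D5 P5 -> F4/C5 P5 similar
  -> R2 @ bar 1 tick 0 v(1, 3): G4/B4 M3 -> F4/F4 P1 similar
  -> R2 @ bar 1 tick 0 v(2, 3): D5/B4 m3 -> C5/F4 P5 similar
  -> R3 @ bar 1 tick 0 v(2, 3): C5 above F4
  -> R4 @ bar 1 tick 0 v(0, 1): B3/F4 TT untreated
  -> R4 @ bar 1 tick 0 v(0, 2): B3/C5 m2 untreated
  -> R4 @ bar 1 tick 0 v(0, 3): B3/F4 TT untreated
  -> R7 @ bar 1 tick 0 v(3,): B4->F4 leap 6st
  -> R3 @ bar 1 tick 1 v(2, 3): C5 above F4
  -> R3 @ bar 1 tick 2 v(2, 3): C5 above F4
  -> R3 @ bar 1 tick 3 v(2, 3): C5 above F4
  -> R3 @ bar 2 tick 0 v(2, 3): B4 above A4
  -> R4 @ bar 2 tick 0 v(0, 2): A3/B4 M2 untreated
  -> R3 @ bar 2 tick 1 v(2, 3): B4 above A4
  -> R3 @ bar 2 tick 2 v(2, 3): B4 above A4
  -> R3 @ bar 2 tick 3 v(2, 3): B4 above A4
  -> R1 @ bar 3 tick 0 v(0, 3): A3/A4 P8 -> F3/F4 P8 similar
  -> R4 @ bar 3 tick 0 v(0, 2): F3/E4 M7 untreated
  -> R2 @ bar 4 tick 0 v(0, 3): F3/F4 P8 -> D3/A3 P5 similar
  -> R2 @ bar 4 tick 0 v(1, 2): D4/E4 M2 -> F3/C4 P5 similar
  -> R3 @ bar 4 tick 0 v(2, 3): C4 above A3
  -> R4 @ bar 4 tick 0 v(0, 2): D3/C4 m7 untreated
  -> R3 @ bar 4 tick 1 v(2, 3): C4 above A3
  -> R3 @ bar 4 tick 2 v(2, 3): C4 above A3
  -> R3 @ bar 4 tick 3 v(2, 3): C4 above A3
  -> R2 @ bar 5 tick 0 v(0, 2): D3/C4 m7 -> F3/C5 P5 similar
  -> R2 @ bar 5 tick 0 v(1, 3): F3/A3 M3 -> D4/A4 P5 similar
  -> R3 @ bar 5 tick 0 v(2, 3): C5 above A4
  -> R3 @ bar 5 tick 1 v(2, 3): C5 above A4
  -> R3 @ bar 5 tick 2 v(2, 3): C5 above A4
  -> R3 @ bar 5 tick 3 v(2, 3): C5 above A4
  -> R2 @ bar 6 tick 0 v(1, 2): D4/C5 m7 -> G3/G4 P8 similar
  -> R2 @ bar 6 tick 0 v(1, 3): D4/A4 P5 -> G3/G4 P8 similar
  -> R2 @ bar 6 tick 0 v(2, 3): C5/A4 m3 -> G4/G4 P1 similar
  -> R2 @ bar 7 tick 0 v(0, 3): E3/G4 m3 -> A3/A4 P8 similar
  -> R2 @ bar 7 tick 0 v(1, 2): G3/G4 P8 -> F4/C5 P5 similar
  -> R3 @ bar 7 tick 0 v(2, 3): C5 above A4
  -> R7 @ bar 7 tick 0 v(1,): G3->F4 leap 10st
  -> R8 @ bar 7 tick 0 v(0, 3): penult P8 not 3rd/6th
  -> R3 @ bar 7 tick 1 v(2, 3): C5 above A4
  -> R3 @ bar 7 tick 2 v(2, 3): C5 above A4
  -> R3 @ bar 7 tick 3 v(2, 3): C5 above A4
  -> R1 @ bar 8 tick 0 v(1, 2): F4/C5 P5 -> G4/D5 P5 similar
  -> R3 @ bar 8 tick 0 v(2, 3): D5 above B4
  -> R3 @ bar 8 tick 1 v(2, 3): D5 above B4
  -> R3 @ bar 8 tick 2 v(2, 3): D5 above B4
  -> R3 @ bar 8 tick 3 v(2, 3): D5 above B4
  -> R6 @ bar 8 tick 3 v(0, 3): closes on M3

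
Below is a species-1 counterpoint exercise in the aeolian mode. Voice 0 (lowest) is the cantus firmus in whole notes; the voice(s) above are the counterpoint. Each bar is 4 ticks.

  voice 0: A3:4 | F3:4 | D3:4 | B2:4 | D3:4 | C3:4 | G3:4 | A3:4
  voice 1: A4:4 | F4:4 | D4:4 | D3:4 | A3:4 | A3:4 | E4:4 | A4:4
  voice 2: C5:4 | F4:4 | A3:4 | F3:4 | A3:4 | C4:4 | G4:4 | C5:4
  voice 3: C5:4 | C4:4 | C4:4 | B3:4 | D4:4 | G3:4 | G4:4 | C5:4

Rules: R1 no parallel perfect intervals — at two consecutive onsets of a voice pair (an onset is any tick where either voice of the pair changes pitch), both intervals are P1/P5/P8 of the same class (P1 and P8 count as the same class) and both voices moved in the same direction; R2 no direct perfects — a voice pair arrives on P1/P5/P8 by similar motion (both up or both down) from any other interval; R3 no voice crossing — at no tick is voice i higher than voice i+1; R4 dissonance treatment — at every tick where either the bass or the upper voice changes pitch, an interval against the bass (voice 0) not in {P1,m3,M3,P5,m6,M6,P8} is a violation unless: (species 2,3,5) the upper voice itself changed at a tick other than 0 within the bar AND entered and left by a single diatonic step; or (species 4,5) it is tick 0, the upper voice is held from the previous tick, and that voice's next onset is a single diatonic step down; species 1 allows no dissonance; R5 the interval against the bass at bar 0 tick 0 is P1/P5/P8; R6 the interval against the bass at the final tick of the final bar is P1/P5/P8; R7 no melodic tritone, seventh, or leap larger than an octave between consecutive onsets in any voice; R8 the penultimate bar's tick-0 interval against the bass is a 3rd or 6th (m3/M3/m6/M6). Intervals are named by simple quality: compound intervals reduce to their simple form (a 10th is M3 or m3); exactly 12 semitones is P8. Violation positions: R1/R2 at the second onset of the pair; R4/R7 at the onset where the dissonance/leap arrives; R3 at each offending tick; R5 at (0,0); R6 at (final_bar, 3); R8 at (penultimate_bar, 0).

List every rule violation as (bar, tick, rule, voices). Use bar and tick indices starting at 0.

bar 0: v0=A3 v1=A4 v2=C5 v3=C5 downbeat m3
bar 1: v0=F3 v1=F4 v2=F4 v3=C4 downbeat P5
bar 2: v0=D3 v1=D4 v2=A3 v3=C4 downbeat m7
bar 3: v0=B2 v1=D3 v2=F3 v3=B3 downbeat P8
bar 4: v0=D3 v1=A3 v2=A3 v3=D4 downbeat P8
bar 5: v0=C3 v1=A3 v2=C4 v3=G3 downbeat P5
bar 6: v0=G3 v1=E4 v2=G4 v3=G4 downbeat P8
bar 7: v0=A3 v1=A4 v2=C5 v3=C5 downbeat m3
  -> R5 @ bar 0 tick 0 v(0, 2): opens on m3
  -> R5 @ bar 0 tick 0 v(0, 3): opens on m3
  -> R1 @ bar 1 tick 0 v(0, 1): A3/A4 P8 -> F3/F4 P8 similar
  -> R2 @ bar 1 tick 0 v(0, 2): A3/C5 m3 -> F3/F4 P8 similar
  -> R2 @ bar 1 tick 0 v(0, 3): A3/C5 m3 -> F3/C4 P5 similar
  -> R2 @ bar 1 tick 0 v(1, 2): A4/C5 m3 -> F4/F4 P1 similar
  -> R3 @ bar 1 tick 0 v(2, 3): F4 above C4
  -> R3 @ bar 1 tick 1 v(2, 3): F4 above C4
  -> R3 @ bar 1 tick 2 v(2, 3): F4 above C4
  -> R3 @ bar 1 tick 3 v(2, 3): F4 above C4
  -> R1 @ bar 2 tick 0 v(0, 1): F3/F4 P8 -> D3/D4 P8 similar
  -> R2 @ bar 2 tick 0 v(0, 2): F3/F4 P8 -> D3/A3 P5 similar
  -> R3 @ bar 2 tick 0 v(1, 2): D4 above A3
  -> R4 @ bar 2 tick 0 v(0, 3): D3/C4 m7 untreated
  -> R3 @ bar 2 tick 1 v(1, 2): D4 above A3
  -> R3 @ bar 2 tick 2 v(1, 2): D4 above A3
  -> R3 @ bar 2 tick 3 v(1, 2): D4 above A3
  -> R2 @ bar 3 tick 0 v(0, 3): D3/C4 m7 -> B2/B3 P8 similar
  -> R4 @ bar 3 tick 0 v(0, 2): B2/F3 TT untreated
  -> R1 @ bar 4 tick 0 v(0, 3): B2/B3 P8 -> D3/D4 P8 similar
  -> R2 @ bar 4 tick 0 v(0, 1): B2/D3 m3 -> D3/A3 P5 similar
  -> R2 @ bar 4 tick 0 v(0, 2): B2/F3 TT -> D3/A3 P5 similar
  -> R2 @ bar 4 tick 0 v(1, 2): D3/F3 m3 -> A3/A3 P1 similar
  -> R2 @ bar 5 tick 0 v(0, 3): D3/D4 P8 -> C3/G3 P5 similar
  -> R3 @ bar 5 tick 0 v(2, 3): C4 above G3
  -> R3 @ bar 5 tick 1 v(2, 3): C4 above G3
  -> R3 @ bar 5 tick 2 v(2, 3): C4 above G3
  -> R3 @ bar 5 tick 3 v(2, 3): C4 above G3
  -> R1 @ bar 6 tick 0 v(0, 2): C3/C4 P8 -> G3/G4 P8 similar
  -> R2 @ bar 6 tick 0 v(0, 3): C3/G3 P5 -> G3/G4 P8 similar
  -> R2 @ bar 6 tick 0 v(2, 3): C4/G3 P4 -> G4/G4 P1 similar
  -> R8 @ bar 6 tick 0 v(0, 2): penult P8 not 3rd/6th
  -> R8 @ bar 6 tick 0 v(0, 3): penult P8 not 3rd/6th
  -> R1 @ bar 7 tick 0 v(2, 3): G4/G4 P1 -> C5/C5 P1 similar
  -> R2 @ bar 7 tick 0 v(0, 1): G3/E4 M6 -> A3/A4 P8 similar
  -> R6 @ bar 7 tick 3 v(0, 2): closes on m3
  -> R6 @ bar 7 tick 3 v(0, 3): closes on m3

(0, 0, R5, (0, 2))
(0, 0, R5, (0, 3))
(1, 0, R1, (0, 1))
(1, 0, R2, (0, 2))
(1, 0, R2, (0, 3))
(1, 0, R2, (1, 2))
(1, 0, R3, (2, 3))
(1, 1, R3, (2, 3))
(1, 2, R3, (2, 3))
(1, 3, R3, (2, 3))
(2, 0, R1, (0, 1))
(2, 0, R2, (0, 2))
(2, 0, R3, (1, 2))
(2, 0, R4, (0, 3))
(2, 1, R3, (1, 2))
(2, 2, R3, (1, 2))
(2, 3, R3, (1, 2))
(3, 0, R2, (0, 3))
(3, 0, R4, (0, 2))
(4, 0, R1, (0, 3))
(4, 0, R2, (0, 1))
(4, 0, R2, (0, 2))
(4, 0, R2, (1, 2))
(5, 0, R2, (0, 3))
(5, 0, R3, (2, 3))
(5, 1, R3, (2, 3))
(5, 2, R3, (2, 3))
(5, 3, R3, (2, 3))
(6, 0, R1, (0, 2))
(6, 0, R2, (0, 3))
(6, 0, R2, (2, 3))
(6, 0, R8, (0, 2))
(6, 0, R8, (0, 3))
(7, 0, R1, (2, 3))
(7, 0, R2, (0, 1))
(7, 3, R6, (0, 2))
(7, 3, R6, (0, 3))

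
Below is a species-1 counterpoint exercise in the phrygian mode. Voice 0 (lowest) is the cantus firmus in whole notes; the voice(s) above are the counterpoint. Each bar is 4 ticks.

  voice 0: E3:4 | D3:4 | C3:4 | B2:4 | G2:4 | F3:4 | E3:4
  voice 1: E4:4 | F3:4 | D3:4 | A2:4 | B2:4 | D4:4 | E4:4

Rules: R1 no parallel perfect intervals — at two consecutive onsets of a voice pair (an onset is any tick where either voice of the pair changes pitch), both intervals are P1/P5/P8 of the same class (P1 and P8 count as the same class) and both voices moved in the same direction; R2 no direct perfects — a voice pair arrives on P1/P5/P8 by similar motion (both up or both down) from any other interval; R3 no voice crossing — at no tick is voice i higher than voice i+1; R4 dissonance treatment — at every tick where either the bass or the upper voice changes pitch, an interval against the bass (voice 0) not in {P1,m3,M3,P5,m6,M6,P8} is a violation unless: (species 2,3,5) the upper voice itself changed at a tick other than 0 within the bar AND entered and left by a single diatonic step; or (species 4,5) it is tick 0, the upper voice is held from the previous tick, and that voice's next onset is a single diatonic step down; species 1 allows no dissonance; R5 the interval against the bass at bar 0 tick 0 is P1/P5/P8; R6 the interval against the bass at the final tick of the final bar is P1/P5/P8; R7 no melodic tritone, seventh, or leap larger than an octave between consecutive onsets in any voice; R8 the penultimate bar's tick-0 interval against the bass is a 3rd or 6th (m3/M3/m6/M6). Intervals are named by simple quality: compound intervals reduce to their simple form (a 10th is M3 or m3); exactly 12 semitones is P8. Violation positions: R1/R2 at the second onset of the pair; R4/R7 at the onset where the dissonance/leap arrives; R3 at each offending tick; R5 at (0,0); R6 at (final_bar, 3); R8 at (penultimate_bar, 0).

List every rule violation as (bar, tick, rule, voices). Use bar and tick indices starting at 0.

bar 0: v0=E3 v1=E4 downbeat P8
bar 1: v0=D3 v1=F3 downbeat m3
bar 2: v0=C3 v1=D3 downbeat M2
bar 3: v0=B2 v1=A2 downbeat M2
bar 4: v0=G2 v1=B2 downbeat M3
bar 5: v0=F3 v1=D4 downbeat M6
bar 6: v0=E3 v1=E4 downbeat P8
  -> R7 @ bar 1 tick 0 v(1,): E4->F3 leap 11st
  -> R4 @ bar 2 tick 0 v(0, 1): C3/D3 M2 untreated
  -> R3 @ bar 3 tick 0 v(0, 1): B2 above A2
  -> R4 @ bar 3 tick 0 v(0, 1): B2/A2 M2 untreated
  -> R3 @ bar 3 tick 1 v(0, 1): B2 above A2
  -> R3 @ bar 3 tick 2 v(0, 1): B2 above A2
  -> R3 @ bar 3 tick 3 v(0, 1): B2 above A2
  -> R7 @ bar 5 tick 0 v(0,): G2->F3 leap 10st
  -> R7 @ bar 5 tick 0 v(1,): B2->D4 leap 15st

(1, 0, R7, (1,))
(2, 0, R4, (0, 1))
(3, 0, R3, (0, 1))
(3, 0, R4, (0, 1))
(3, 1, R3, (0, 1))
(3, 2, R3, (0, 1))
(3, 3, R3, (0, 1))
(5, 0, R7, (0,))
(5, 0, R7, (1,))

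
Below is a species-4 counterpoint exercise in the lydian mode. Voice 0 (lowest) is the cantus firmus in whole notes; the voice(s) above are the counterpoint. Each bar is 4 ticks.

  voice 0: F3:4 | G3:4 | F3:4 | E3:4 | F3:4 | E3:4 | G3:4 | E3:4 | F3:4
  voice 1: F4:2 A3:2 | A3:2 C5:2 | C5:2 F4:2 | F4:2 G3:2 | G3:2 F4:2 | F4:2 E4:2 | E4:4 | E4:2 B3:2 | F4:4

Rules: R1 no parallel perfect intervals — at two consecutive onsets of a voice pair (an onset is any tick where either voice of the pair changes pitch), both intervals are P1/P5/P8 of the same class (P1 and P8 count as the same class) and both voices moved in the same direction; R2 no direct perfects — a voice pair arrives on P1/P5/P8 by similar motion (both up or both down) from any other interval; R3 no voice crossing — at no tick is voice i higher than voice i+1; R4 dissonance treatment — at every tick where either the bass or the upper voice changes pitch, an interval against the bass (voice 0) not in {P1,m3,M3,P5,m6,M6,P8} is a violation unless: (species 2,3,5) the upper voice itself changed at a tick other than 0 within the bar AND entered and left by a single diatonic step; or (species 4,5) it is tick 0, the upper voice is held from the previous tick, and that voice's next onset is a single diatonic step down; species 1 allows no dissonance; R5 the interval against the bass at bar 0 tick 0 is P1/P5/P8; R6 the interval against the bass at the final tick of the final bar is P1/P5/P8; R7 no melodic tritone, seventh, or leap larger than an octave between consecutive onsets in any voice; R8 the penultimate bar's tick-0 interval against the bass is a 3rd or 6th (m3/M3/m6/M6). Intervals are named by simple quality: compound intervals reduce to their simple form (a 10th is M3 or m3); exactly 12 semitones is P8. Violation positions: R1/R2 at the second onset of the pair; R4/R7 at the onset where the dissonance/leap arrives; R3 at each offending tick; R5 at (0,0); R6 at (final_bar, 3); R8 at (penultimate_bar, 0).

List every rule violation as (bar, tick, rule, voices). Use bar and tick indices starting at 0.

bar 0: v0=F3 v1=F4 downbeat P8
bar 1: v0=G3 v1=A3 downbeat M2
bar 2: v0=F3 v1=C5 downbeat P5
bar 3: v0=E3 v1=F4 downbeat m2
bar 4: v0=F3 v1=G3 downbeat M2
bar 5: v0=E3 v1=F4 downbeat m2
bar 6: v0=G3 v1=E4 downbeat M6
bar 7: v0=E3 v1=E4 downbeat P8
bar 8: v0=F3 v1=F4 downbeat P8
  -> R4 @ bar 1 tick 0 v(0, 1): G3/A3 M2 untreated
  -> R4 @ bar 1 tick 2 v(0, 1): G3/C5 P4 untreated
  -> R7 @ bar 1 tick 2 v(1,): A3->C5 leap 15st
  -> R4 @ bar 3 tick 0 v(0, 1): E3/F4 m2 untreated
  -> R7 @ bar 3 tick 2 v(1,): F4->G3 leap 10st
  -> R4 @ bar 4 tick 0 v(0, 1): F3/G3 M2 untreated
  -> R7 @ bar 4 tick 2 v(1,): G3->F4 leap 10st
  -> R8 @ bar 7 tick 0 v(0, 1): penult P8 not 3rd/6th
  -> R2 @ bar 8 tick 0 v(0, 1): E3/B3 P5 -> F3/F4 P8 similar
  -> R7 @ bar 8 tick 0 v(1,): B3->F4 leap 6st

(1, 0, R4, (0, 1))
(1, 2, R4, (0, 1))
(1, 2, R7, (1,))
(3, 0, R4, (0, 1))
(3, 2, R7, (1,))
(4, 0, R4, (0, 1))
(4, 2, R7, (1,))
(7, 0, R8, (0, 1))
(8, 0, R2, (0, 1))
(8, 0, R7, (1,))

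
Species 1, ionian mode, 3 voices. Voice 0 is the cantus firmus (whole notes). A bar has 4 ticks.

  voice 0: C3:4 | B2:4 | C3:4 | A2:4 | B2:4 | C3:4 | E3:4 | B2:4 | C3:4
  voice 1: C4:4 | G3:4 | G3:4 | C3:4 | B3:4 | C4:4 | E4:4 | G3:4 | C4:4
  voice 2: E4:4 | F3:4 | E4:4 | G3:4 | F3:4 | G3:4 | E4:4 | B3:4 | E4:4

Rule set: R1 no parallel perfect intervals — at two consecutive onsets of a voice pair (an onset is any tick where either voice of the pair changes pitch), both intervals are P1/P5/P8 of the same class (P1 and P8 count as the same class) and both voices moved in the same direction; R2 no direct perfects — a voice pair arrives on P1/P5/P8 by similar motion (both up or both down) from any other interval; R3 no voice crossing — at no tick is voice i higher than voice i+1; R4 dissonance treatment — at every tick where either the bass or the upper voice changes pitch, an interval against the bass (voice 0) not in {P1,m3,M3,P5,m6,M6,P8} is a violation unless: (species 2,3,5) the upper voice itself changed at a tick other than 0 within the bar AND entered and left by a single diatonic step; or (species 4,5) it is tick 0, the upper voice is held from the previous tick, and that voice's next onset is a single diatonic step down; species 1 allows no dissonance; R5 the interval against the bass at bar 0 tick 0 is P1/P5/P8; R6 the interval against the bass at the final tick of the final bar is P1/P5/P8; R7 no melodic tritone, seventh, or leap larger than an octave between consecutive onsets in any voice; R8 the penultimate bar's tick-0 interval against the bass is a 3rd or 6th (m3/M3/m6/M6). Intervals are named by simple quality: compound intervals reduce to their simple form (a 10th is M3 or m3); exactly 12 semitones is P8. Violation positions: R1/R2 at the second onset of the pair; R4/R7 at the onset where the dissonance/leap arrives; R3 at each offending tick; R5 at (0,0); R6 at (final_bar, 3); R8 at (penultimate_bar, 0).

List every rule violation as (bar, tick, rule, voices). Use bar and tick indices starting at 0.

(0, 0, R5, (0, 2))
(1, 0, R3, (1, 2))
(1, 0, R4, (0, 2))
(1, 0, R7, (2,))
(1, 1, R3, (1, 2))
(1, 2, R3, (1, 2))
(1, 3, R3, (1, 2))
(2, 0, R7, (2,))
(3, 0, R2, (1, 2))
(3, 0, R4, (0, 2))
(4, 0, R2, (0, 1))
(4, 0, R3, (1, 2))
(4, 0, R4, (0, 2))
(4, 0, R7, (1,))
(4, 1, R3, (1, 2))
(4, 2, R3, (1, 2))
(4, 3, R3, (1, 2))
(5, 0, R1, (0, 1))
(5, 0, R2, (0, 2))
(5, 0, R3, (1, 2))
(5, 1, R3, (1, 2))
(5, 2, R3, (1, 2))
(5, 3, R3, (1, 2))
(6, 0, R1, (0, 1))
(6, 0, R2, (0, 2))
(6, 0, R2, (1, 2))
(7, 0, R1, (0, 2))
(7, 0, R8, (0, 2))
(8, 0, R2, (0, 1))
(8, 3, R6, (0, 2))

bar 0: v0=C3 v1=C4 v2=E4 downbeat M3
bar 1: v0=B2 v1=G3 v2=F3 downbeat TT
bar 2: v0=C3 v1=G3 v2=E4 downbeat M3
bar 3: v0=A2 v1=C3 v2=G3 downbeat m7
bar 4: v0=B2 v1=B3 v2=F3 downbeat TT
bar 5: v0=C3 v1=C4 v2=G3 downbeat P5
bar 6: v0=E3 v1=E4 v2=E4 downbeat P8
bar 7: v0=B2 v1=G3 v2=B3 downbeat P8
bar 8: v0=C3 v1=C4 v2=E4 downbeat M3
  -> R5 @ bar 0 tick 0 v(0, 2): opens on M3
  -> R3 @ bar 1 tick 0 v(1, 2): G3 above F3
  -> R4 @ bar 1 tick 0 v(0, 2): B2/F3 TT untreated
  -> R7 @ bar 1 tick 0 v(2,): E4->F3 leap 11st
  -> R3 @ bar 1 tick 1 v(1, 2): G3 above F3
  -> R3 @ bar 1 tick 2 v(1, 2): G3 above F3
  -> R3 @ bar 1 tick 3 v(1, 2): G3 above F3
  -> R7 @ bar 2 tick 0 v(2,): F3->E4 leap 11st
  -> R2 @ bar 3 tick 0 v(1, 2): G3/E4 M6 -> C3/G3 P5 similar
  -> R4 @ bar 3 tick 0 v(0, 2): A2/G3 m7 untreated
  -> R2 @ bar 4 tick 0 v(0, 1): A2/C3 m3 -> B2/B3 P8 similar
  -> R3 @ bar 4 tick 0 v(1, 2): B3 above F3
  -> R4 @ bar 4 tick 0 v(0, 2): B2/F3 TT untreated
  -> R7 @ bar 4 tick 0 v(1,): C3->B3 leap 11st
  -> R3 @ bar 4 tick 1 v(1, 2): B3 above F3
  -> R3 @ bar 4 tick 2 v(1, 2): B3 above F3
  -> R3 @ bar 4 tick 3 v(1, 2): B3 above F3
  -> R1 @ bar 5 tick 0 v(0, 1): B2/B3 P8 -> C3/C4 P8 similar
  -> R2 @ bar 5 tick 0 v(0, 2): B2/F3 TT -> C3/G3 P5 similar
  -> R3 @ bar 5 tick 0 v(1, 2): C4 above G3
  -> R3 @ bar 5 tick 1 v(1, 2): C4 above G3
  -> R3 @ bar 5 tick 2 v(1, 2): C4 above G3
  -> R3 @ bar 5 tick 3 v(1, 2): C4 above G3
  -> R1 @ bar 6 tick 0 v(0, 1): C3/C4 P8 -> E3/E4 P8 similar
  -> R2 @ bar 6 tick 0 v(0, 2): C3/G3 P5 -> E3/E4 P8 similar
  -> R2 @ bar 6 tick 0 v(1, 2): C4/G3 P4 -> E4/E4 P1 similar
  -> R1 @ bar 7 tick 0 v(0, 2): E3/E4 P8 -> B2/B3 P8 similar
  -> R8 @ bar 7 tick 0 v(0, 2): penult P8 not 3rd/6th
  -> R2 @ bar 8 tick 0 v(0, 1): B2/G3 m6 -> C3/C4 P8 similar
  -> R6 @ bar 8 tick 3 v(0, 2): closes on M3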